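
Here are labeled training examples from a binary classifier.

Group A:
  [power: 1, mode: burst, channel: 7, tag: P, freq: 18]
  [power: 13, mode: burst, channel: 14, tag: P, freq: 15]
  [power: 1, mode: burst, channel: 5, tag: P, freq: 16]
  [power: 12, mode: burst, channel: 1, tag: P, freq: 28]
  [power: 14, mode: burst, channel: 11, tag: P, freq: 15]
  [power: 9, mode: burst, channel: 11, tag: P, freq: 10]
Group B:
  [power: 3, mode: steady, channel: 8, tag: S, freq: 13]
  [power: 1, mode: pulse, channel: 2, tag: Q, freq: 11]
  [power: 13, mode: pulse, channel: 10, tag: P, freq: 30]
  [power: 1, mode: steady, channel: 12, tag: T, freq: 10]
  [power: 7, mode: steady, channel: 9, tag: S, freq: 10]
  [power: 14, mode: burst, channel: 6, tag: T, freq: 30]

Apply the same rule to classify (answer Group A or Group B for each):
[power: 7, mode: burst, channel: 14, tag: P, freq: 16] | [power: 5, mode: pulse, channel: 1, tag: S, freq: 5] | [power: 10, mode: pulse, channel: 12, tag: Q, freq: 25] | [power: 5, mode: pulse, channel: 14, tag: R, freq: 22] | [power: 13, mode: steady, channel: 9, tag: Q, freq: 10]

Group A, Group B, Group B, Group B, Group B

The classifier is using: tag is P AND mode is burst.
Group A: [power: 7, mode: burst, channel: 14, tag: P, freq: 16], since tag is P, mode is burst. Group B: [power: 5, mode: pulse, channel: 1, tag: S, freq: 5], since tag is S, mode is pulse. Group B: [power: 10, mode: pulse, channel: 12, tag: Q, freq: 25], since tag is Q, mode is pulse. Group B: [power: 5, mode: pulse, channel: 14, tag: R, freq: 22], since tag is R, mode is pulse. Group B: [power: 13, mode: steady, channel: 9, tag: Q, freq: 10], since tag is Q, mode is steady.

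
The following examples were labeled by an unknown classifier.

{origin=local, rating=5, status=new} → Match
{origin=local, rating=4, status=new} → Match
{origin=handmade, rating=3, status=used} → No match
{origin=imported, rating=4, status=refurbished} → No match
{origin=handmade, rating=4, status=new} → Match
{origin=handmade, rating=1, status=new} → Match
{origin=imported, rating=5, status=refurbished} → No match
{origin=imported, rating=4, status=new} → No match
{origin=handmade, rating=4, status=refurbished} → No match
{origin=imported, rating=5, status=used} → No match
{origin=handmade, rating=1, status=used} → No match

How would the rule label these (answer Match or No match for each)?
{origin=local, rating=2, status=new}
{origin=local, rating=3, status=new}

Match, Match

Every 'Match' example satisfies: status is new AND origin is not imported. None of the 'No match' examples do.
{origin=local, rating=2, status=new}: Match (status is new, origin is local). {origin=local, rating=3, status=new}: Match (status is new, origin is local).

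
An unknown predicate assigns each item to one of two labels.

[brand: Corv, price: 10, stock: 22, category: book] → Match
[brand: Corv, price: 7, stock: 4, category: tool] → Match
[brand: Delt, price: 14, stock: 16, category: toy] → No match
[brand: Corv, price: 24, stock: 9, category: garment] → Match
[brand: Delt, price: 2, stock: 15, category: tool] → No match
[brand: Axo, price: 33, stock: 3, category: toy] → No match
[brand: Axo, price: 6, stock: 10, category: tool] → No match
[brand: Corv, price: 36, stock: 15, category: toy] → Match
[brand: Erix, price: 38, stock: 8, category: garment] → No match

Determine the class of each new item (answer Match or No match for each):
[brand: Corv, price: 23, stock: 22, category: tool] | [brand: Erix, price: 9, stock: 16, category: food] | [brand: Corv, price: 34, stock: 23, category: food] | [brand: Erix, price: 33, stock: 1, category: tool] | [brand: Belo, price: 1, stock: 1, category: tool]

Match, No match, Match, No match, No match

The pattern is that an item is 'Match' exactly when: brand is Corv.
[brand: Corv, price: 23, stock: 22, category: tool]: Match (brand is Corv). [brand: Erix, price: 9, stock: 16, category: food]: No match (brand is Erix). [brand: Corv, price: 34, stock: 23, category: food]: Match (brand is Corv). [brand: Erix, price: 33, stock: 1, category: tool]: No match (brand is Erix). [brand: Belo, price: 1, stock: 1, category: tool]: No match (brand is Belo).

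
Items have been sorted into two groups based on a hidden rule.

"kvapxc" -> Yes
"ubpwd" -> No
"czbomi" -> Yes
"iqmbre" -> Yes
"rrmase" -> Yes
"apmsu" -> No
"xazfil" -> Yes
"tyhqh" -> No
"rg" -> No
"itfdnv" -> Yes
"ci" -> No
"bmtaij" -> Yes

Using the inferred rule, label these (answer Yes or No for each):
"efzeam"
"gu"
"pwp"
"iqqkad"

One predicate separates the groups cleanly: length 6.
"efzeam" — length 6, hence Yes. "gu" — length 2, hence No. "pwp" — length 3, hence No. "iqqkad" — length 6, hence Yes.

Yes, No, No, Yes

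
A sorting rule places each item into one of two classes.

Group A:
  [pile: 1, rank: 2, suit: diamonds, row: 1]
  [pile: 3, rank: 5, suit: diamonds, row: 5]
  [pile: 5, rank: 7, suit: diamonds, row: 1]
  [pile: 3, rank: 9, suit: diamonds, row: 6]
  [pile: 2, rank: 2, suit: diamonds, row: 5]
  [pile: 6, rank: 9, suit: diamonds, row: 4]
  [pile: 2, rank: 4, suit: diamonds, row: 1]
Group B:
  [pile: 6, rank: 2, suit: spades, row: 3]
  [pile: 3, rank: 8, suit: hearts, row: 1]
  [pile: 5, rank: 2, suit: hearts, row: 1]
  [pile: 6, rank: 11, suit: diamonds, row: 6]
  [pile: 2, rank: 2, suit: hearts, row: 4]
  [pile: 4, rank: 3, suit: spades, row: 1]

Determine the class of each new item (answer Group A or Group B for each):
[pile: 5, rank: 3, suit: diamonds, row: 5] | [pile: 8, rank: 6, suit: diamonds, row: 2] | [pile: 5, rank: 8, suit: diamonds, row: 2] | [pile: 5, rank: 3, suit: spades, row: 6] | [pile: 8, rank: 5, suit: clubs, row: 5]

One predicate separates the groups cleanly: suit is diamonds AND rank ≤ 9.
[pile: 5, rank: 3, suit: diamonds, row: 5]: suit is diamonds, rank = 3 — qualifies, so Group A. [pile: 8, rank: 6, suit: diamonds, row: 2]: suit is diamonds, rank = 6 — qualifies, so Group A. [pile: 5, rank: 8, suit: diamonds, row: 2]: suit is diamonds, rank = 8 — qualifies, so Group A. [pile: 5, rank: 3, suit: spades, row: 6]: suit is spades, rank = 3 — lacks this property, so Group B. [pile: 8, rank: 5, suit: clubs, row: 5]: suit is clubs, rank = 5 — lacks this property, so Group B.

Group A, Group A, Group A, Group B, Group B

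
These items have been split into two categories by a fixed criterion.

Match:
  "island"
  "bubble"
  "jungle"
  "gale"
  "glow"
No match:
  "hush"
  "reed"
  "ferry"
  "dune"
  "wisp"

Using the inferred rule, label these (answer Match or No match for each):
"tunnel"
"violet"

Match, Match

Looking at the examples, the only property every 'Match' case has and every 'No match' case lacks is: contains 'l'.
"tunnel": has 'l', checks out → Match.
"violet": has 'l', checks out → Match.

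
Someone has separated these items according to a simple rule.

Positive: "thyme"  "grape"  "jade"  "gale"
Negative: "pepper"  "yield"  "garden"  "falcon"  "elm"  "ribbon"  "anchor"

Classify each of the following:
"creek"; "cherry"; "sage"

Negative, Negative, Positive

The classifier is using: ends with 'e'.
"creek": ends with 'k', doesn't qualify → Negative. "cherry": ends with 'y', doesn't qualify → Negative. "sage": ends with 'e', passes → Positive.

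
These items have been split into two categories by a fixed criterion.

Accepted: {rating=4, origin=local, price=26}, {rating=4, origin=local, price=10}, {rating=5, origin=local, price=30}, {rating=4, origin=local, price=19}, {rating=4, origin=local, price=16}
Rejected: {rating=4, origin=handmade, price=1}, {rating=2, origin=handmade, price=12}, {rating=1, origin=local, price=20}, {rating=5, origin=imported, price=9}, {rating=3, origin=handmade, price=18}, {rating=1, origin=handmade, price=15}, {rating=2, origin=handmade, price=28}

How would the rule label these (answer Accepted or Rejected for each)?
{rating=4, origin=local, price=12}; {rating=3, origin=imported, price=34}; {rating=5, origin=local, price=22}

The rule appears to be: origin is local AND rating ≥ 2.
{rating=4, origin=local, price=12}: origin is local, rating = 4, satisfies this → Accepted.
{rating=3, origin=imported, price=34}: origin is imported, rating = 3, does not satisfy this → Rejected.
{rating=5, origin=local, price=22}: origin is local, rating = 5, satisfies this → Accepted.

Accepted, Rejected, Accepted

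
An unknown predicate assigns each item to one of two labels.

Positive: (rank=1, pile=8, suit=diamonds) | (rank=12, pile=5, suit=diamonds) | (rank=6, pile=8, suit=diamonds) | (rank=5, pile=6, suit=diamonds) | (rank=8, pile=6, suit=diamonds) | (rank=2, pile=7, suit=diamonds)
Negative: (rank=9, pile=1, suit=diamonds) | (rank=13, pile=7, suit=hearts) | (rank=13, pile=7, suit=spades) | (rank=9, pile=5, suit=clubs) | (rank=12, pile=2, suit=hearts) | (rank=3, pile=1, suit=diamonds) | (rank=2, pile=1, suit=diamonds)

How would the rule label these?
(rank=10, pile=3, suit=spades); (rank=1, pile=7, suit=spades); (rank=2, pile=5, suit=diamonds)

Negative, Negative, Positive

All 'Positive' examples share one property — suit is diamonds AND pile ≥ 2 — and every 'Negative' example lacks it.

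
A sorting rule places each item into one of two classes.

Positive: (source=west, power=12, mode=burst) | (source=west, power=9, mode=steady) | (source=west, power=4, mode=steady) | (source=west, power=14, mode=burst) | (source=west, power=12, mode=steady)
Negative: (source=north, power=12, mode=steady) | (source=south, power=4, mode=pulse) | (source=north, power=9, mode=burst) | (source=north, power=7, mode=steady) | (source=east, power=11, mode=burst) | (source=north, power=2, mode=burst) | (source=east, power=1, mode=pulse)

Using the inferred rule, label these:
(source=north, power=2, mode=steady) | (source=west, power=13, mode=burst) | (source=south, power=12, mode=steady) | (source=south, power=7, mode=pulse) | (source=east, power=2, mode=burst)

Negative, Positive, Negative, Negative, Negative

A rule that fits every label: source is west — true of each 'Positive' example, false of each 'Negative' one.
(source=north, power=2, mode=steady) — source is north, hence Negative. (source=west, power=13, mode=burst) — source is west, hence Positive. (source=south, power=12, mode=steady) — source is south, hence Negative. (source=south, power=7, mode=pulse) — source is south, hence Negative. (source=east, power=2, mode=burst) — source is east, hence Negative.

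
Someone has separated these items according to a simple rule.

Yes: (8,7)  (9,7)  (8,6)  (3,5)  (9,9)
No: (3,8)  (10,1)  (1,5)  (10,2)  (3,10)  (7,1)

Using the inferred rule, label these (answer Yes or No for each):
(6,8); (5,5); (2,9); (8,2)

Yes, Yes, No, No

The common property of the 'Yes' items is: |first − second| ≤ 2. No 'No' item has it.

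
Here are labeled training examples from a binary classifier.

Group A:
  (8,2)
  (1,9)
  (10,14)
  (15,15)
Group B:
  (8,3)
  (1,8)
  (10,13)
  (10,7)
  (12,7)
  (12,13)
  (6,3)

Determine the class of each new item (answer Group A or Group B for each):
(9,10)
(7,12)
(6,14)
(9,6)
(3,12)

Group B, Group B, Group A, Group B, Group B

The common property of the 'Group A' items is: sum is even. No 'Group B' item has it.
(9,10) → 9+10 = 19 → Group B. (7,12) → 7+12 = 19 → Group B. (6,14) → 6+14 = 20 → Group A. (9,6) → 9+6 = 15 → Group B. (3,12) → 3+12 = 15 → Group B.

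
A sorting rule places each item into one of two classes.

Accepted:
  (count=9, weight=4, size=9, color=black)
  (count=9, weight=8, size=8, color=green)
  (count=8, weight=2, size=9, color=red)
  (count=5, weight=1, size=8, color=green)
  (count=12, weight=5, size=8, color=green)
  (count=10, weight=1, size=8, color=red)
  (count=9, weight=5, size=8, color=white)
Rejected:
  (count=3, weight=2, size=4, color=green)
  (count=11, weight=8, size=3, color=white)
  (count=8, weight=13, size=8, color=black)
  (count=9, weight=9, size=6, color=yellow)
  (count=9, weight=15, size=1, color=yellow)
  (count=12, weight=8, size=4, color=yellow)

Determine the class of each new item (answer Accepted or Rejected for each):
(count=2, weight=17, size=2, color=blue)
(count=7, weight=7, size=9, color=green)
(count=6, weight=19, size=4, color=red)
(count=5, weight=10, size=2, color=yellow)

One predicate separates the groups cleanly: weight ≤ 8 AND size ≥ 6.
Rejected: (count=2, weight=17, size=2, color=blue), since weight = 17, size = 2. Accepted: (count=7, weight=7, size=9, color=green), since weight = 7, size = 9. Rejected: (count=6, weight=19, size=4, color=red), since weight = 19, size = 4. Rejected: (count=5, weight=10, size=2, color=yellow), since weight = 10, size = 2.

Rejected, Accepted, Rejected, Rejected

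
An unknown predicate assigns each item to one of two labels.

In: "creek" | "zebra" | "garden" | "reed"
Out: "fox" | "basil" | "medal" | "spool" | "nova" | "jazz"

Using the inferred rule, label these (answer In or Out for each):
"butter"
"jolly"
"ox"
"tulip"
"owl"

In, Out, Out, Out, Out

The rule appears to be: contains 'r'.
"butter": has 'r', checks out → In. "jolly": no 'r', fails this test → Out. "ox": no 'r', fails this test → Out. "tulip": no 'r', fails this test → Out. "owl": no 'r', fails this test → Out.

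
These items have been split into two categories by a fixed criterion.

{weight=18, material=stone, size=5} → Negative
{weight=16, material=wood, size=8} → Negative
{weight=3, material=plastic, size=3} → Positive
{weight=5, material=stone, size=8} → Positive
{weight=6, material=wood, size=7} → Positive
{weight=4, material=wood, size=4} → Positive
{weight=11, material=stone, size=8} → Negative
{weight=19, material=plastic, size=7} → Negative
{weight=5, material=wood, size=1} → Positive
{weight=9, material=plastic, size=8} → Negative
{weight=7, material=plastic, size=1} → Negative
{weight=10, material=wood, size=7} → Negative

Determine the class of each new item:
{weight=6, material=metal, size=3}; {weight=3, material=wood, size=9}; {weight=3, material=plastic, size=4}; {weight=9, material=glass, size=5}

Every 'Positive' example satisfies: weight ≤ 6. None of the 'Negative' examples do.
{weight=6, material=metal, size=3} → weight = 6 → Positive.
{weight=3, material=wood, size=9} → weight = 3 → Positive.
{weight=3, material=plastic, size=4} → weight = 3 → Positive.
{weight=9, material=glass, size=5} → weight = 9 → Negative.

Positive, Positive, Positive, Negative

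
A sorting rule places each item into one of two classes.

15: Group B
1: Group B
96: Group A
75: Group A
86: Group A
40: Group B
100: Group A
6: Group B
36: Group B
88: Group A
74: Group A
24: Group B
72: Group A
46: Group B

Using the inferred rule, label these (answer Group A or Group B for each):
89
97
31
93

Group A, Group A, Group B, Group A

Rule: at least 72. This holds for each 'Group A' example and fails for each 'Group B' one.
89: 89 ≥ 72, has this property → Group A.
97: 97 ≥ 72, has this property → Group A.
31: 31 < 72, doesn't match → Group B.
93: 93 ≥ 72, has this property → Group A.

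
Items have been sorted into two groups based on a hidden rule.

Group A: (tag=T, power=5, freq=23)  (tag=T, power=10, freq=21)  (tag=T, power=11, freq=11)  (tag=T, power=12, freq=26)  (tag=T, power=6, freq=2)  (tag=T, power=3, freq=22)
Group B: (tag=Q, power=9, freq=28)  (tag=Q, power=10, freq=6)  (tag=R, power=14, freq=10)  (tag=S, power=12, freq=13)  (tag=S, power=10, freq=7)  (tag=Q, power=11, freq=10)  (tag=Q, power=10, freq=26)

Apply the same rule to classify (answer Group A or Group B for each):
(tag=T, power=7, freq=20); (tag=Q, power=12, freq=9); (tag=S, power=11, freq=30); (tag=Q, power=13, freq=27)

Group A, Group B, Group B, Group B

The common property of the 'Group A' items is: tag is T. No 'Group B' item has it.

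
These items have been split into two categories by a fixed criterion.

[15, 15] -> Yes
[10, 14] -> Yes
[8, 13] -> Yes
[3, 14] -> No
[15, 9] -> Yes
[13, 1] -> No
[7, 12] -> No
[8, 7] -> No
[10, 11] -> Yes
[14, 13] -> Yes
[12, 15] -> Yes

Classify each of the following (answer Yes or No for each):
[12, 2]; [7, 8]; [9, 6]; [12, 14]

The pattern is that an item is 'Yes' exactly when: sum ≥ 21.
[12, 2]: 12+2 = 14 — fails this test, so No. [7, 8]: 7+8 = 15 — fails this test, so No. [9, 6]: 9+6 = 15 — fails this test, so No. [12, 14]: 12+14 = 26 — passes, so Yes.

No, No, No, Yes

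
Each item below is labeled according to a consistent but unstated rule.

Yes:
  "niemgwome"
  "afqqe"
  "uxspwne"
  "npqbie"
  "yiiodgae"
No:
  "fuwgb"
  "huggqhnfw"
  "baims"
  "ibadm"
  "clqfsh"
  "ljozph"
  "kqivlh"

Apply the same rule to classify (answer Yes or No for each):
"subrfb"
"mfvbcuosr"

No, No

Rule: contains 'e'. This holds for each 'Yes' example and fails for each 'No' one.
"subrfb": no 'e', lacks this property → No. "mfvbcuosr": no 'e', lacks this property → No.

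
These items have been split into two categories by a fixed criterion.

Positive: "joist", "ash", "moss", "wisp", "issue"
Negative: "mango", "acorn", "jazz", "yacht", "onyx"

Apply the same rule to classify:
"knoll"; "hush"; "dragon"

Negative, Positive, Negative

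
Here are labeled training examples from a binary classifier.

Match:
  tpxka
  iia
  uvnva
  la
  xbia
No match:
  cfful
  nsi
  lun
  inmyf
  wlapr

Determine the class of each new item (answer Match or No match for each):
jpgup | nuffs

No match, No match

One predicate separates the groups cleanly: ends with 'a'.
jpgup — ends with 'p', hence No match. nuffs — ends with 's', hence No match.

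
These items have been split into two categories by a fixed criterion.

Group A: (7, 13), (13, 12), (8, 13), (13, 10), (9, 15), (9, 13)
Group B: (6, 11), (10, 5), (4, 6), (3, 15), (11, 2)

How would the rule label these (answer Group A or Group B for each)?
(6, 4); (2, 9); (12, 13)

Group B, Group B, Group A

The distinguishing property — sum ≥ 20 — holds for all the 'Group A' cases and none of the 'Group B' cases.
(6, 4) → 6+4 = 10 → Group B.
(2, 9) → 2+9 = 11 → Group B.
(12, 13) → 12+13 = 25 → Group A.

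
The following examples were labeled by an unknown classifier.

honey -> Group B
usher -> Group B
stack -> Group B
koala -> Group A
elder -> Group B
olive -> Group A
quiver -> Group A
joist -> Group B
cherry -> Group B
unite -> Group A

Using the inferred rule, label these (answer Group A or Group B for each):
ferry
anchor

Group B, Group B

The rule appears to be: has ≥ 3 vowels.
ferry — 1 vowel, hence Group B.
anchor — 2 vowels, hence Group B.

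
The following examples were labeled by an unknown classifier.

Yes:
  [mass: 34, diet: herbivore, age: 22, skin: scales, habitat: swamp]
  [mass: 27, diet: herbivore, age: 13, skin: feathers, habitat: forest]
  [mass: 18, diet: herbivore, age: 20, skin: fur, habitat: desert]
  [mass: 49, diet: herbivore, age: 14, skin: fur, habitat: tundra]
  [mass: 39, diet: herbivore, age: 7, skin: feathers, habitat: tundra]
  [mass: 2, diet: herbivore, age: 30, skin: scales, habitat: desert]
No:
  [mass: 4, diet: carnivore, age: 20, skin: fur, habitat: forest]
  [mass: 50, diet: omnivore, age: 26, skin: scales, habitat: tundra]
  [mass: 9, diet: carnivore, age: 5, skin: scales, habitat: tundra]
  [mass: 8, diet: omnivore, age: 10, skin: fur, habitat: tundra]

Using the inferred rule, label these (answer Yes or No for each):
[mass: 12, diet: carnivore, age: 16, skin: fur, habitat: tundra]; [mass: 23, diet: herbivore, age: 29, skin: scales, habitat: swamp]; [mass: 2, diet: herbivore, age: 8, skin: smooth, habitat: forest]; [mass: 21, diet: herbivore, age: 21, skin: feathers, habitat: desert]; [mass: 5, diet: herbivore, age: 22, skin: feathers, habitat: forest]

All 'Yes' examples share one property — diet is herbivore — and every 'No' example lacks it.
[mass: 12, diet: carnivore, age: 16, skin: fur, habitat: tundra]: diet is carnivore — lacks this property, so No.
[mass: 23, diet: herbivore, age: 29, skin: scales, habitat: swamp]: diet is herbivore — meets the rule, so Yes.
[mass: 2, diet: herbivore, age: 8, skin: smooth, habitat: forest]: diet is herbivore — meets the rule, so Yes.
[mass: 21, diet: herbivore, age: 21, skin: feathers, habitat: desert]: diet is herbivore — meets the rule, so Yes.
[mass: 5, diet: herbivore, age: 22, skin: feathers, habitat: forest]: diet is herbivore — meets the rule, so Yes.

No, Yes, Yes, Yes, Yes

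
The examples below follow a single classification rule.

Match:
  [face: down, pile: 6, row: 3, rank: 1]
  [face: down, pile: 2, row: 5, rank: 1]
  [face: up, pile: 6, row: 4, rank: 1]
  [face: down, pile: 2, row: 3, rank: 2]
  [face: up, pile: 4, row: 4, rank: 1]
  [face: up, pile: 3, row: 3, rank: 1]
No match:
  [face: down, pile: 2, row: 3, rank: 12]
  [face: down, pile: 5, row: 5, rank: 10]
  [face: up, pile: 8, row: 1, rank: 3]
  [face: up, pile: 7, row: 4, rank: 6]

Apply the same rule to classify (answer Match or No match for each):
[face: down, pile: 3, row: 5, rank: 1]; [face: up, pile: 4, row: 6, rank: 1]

Match, Match

The distinguishing property — rank ≤ 2 — holds for all the 'Match' cases and none of the 'No match' cases.
[face: down, pile: 3, row: 5, rank: 1]: rank = 1, passes → Match. [face: up, pile: 4, row: 6, rank: 1]: rank = 1, passes → Match.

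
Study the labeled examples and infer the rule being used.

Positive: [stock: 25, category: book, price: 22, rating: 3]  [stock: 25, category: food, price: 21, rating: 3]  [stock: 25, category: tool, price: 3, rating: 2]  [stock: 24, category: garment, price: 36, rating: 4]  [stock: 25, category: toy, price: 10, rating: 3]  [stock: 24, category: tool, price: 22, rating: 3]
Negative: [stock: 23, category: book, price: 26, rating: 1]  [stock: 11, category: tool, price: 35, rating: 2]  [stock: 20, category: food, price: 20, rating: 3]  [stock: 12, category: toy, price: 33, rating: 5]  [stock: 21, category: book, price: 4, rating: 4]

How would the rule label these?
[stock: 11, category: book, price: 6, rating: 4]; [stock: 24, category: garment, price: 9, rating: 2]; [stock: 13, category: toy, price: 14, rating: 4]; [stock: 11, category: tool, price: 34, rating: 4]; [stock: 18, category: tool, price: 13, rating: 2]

A rule that fits every label: stock ≥ 24 — true of each 'Positive' example, false of each 'Negative' one.
[stock: 11, category: book, price: 6, rating: 4]: Negative (stock = 11).
[stock: 24, category: garment, price: 9, rating: 2]: Positive (stock = 24).
[stock: 13, category: toy, price: 14, rating: 4]: Negative (stock = 13).
[stock: 11, category: tool, price: 34, rating: 4]: Negative (stock = 11).
[stock: 18, category: tool, price: 13, rating: 2]: Negative (stock = 18).

Negative, Positive, Negative, Negative, Negative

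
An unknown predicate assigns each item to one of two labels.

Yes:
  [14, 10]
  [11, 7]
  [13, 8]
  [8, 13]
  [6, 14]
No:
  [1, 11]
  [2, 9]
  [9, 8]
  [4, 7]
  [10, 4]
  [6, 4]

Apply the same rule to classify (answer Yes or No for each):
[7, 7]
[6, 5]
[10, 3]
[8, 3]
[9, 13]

No, No, No, No, Yes

The rule appears to be: sum ≥ 18.
[7, 7] → 7+7 = 14 → No.
[6, 5] → 6+5 = 11 → No.
[10, 3] → 10+3 = 13 → No.
[8, 3] → 8+3 = 11 → No.
[9, 13] → 9+13 = 22 → Yes.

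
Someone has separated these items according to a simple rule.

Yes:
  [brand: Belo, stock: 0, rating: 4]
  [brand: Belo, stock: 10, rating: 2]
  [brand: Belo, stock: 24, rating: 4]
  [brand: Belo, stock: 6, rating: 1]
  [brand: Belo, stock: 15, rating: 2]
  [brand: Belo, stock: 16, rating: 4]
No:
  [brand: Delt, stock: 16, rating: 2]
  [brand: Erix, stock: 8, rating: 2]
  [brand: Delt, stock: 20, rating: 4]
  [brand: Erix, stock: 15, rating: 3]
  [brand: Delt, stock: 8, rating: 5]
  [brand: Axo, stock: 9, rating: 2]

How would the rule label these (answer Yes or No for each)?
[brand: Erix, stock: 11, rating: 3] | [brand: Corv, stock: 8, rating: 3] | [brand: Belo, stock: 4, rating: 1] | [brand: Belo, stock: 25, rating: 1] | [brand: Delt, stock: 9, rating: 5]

No, No, Yes, Yes, No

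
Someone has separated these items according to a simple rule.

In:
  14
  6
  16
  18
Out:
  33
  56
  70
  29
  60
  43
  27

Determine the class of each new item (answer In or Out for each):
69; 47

All 'In' examples share one property — at most 18 — and every 'Out' example lacks it.

Out, Out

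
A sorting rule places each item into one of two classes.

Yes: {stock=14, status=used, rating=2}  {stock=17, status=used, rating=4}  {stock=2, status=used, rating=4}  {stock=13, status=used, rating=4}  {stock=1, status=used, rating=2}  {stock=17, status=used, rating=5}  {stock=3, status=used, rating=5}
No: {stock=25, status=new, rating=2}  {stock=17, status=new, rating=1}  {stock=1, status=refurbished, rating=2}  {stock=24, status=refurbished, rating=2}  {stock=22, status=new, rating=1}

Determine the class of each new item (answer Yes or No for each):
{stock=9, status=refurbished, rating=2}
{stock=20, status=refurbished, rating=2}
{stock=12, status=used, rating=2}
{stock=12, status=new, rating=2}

No, No, Yes, No

Rule: status is used. This holds for each 'Yes' example and fails for each 'No' one.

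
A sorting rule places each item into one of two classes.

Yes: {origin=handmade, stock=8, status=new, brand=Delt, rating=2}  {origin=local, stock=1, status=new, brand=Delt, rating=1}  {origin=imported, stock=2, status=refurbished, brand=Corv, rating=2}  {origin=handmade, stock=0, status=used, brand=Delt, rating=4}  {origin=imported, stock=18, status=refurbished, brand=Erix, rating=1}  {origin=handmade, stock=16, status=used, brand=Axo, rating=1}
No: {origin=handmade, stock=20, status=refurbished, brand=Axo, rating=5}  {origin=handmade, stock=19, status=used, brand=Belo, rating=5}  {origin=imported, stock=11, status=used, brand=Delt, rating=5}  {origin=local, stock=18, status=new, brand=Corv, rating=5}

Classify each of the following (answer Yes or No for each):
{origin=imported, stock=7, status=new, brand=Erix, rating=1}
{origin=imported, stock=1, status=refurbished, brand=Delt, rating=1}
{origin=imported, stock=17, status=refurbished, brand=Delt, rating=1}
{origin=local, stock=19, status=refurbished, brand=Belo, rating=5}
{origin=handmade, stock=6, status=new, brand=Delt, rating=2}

The classifier is using: rating ≤ 4.
Yes: {origin=imported, stock=7, status=new, brand=Erix, rating=1}, since rating = 1.
Yes: {origin=imported, stock=1, status=refurbished, brand=Delt, rating=1}, since rating = 1.
Yes: {origin=imported, stock=17, status=refurbished, brand=Delt, rating=1}, since rating = 1.
No: {origin=local, stock=19, status=refurbished, brand=Belo, rating=5}, since rating = 5.
Yes: {origin=handmade, stock=6, status=new, brand=Delt, rating=2}, since rating = 2.

Yes, Yes, Yes, No, Yes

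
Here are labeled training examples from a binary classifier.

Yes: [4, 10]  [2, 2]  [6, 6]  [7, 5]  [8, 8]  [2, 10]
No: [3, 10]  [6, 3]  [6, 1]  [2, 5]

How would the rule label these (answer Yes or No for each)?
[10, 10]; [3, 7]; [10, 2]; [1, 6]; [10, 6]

The distinguishing property — sum is even — holds for all the 'Yes' cases and none of the 'No' cases.

Yes, Yes, Yes, No, Yes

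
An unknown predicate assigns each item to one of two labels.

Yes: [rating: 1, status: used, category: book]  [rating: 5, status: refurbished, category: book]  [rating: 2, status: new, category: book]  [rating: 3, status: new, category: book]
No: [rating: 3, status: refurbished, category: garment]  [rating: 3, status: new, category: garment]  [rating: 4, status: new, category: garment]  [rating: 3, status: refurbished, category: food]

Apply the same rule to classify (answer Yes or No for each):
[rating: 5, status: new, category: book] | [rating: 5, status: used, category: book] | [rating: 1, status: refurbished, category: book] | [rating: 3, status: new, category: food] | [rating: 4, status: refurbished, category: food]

Yes, Yes, Yes, No, No

Looking at the examples, the only property every 'Yes' case has and every 'No' case lacks is: category is book.
[rating: 5, status: new, category: book] — category is book, hence Yes. [rating: 5, status: used, category: book] — category is book, hence Yes. [rating: 1, status: refurbished, category: book] — category is book, hence Yes. [rating: 3, status: new, category: food] — category is food, hence No. [rating: 4, status: refurbished, category: food] — category is food, hence No.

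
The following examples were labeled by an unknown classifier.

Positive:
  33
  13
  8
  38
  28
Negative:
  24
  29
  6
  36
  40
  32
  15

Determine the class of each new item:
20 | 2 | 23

Checking candidate rules against both groups, what survives is: ≡ 3 (mod 5).
Negative: 20, since 20 mod 5 = 0.
Negative: 2, since 2 mod 5 = 2.
Positive: 23, since 23 mod 5 = 3.

Negative, Negative, Positive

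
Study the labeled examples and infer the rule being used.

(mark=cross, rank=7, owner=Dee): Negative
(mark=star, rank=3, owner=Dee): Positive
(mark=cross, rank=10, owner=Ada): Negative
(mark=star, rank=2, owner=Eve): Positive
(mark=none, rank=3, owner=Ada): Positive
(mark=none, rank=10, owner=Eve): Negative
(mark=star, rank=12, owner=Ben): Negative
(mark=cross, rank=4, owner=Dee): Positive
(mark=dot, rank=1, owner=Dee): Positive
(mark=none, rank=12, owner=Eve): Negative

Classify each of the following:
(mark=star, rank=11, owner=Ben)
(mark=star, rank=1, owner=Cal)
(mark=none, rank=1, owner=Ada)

Negative, Positive, Positive

The common property of the 'Positive' items is: rank ≤ 4. No 'Negative' item has it.
(mark=star, rank=11, owner=Ben) → rank = 11 → Negative.
(mark=star, rank=1, owner=Cal) → rank = 1 → Positive.
(mark=none, rank=1, owner=Ada) → rank = 1 → Positive.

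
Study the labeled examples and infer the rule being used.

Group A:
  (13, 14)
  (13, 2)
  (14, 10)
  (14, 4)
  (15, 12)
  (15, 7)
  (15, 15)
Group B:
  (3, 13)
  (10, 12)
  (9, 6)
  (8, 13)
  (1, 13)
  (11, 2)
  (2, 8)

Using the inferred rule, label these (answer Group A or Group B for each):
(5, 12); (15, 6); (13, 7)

Group B, Group A, Group A

The pattern is that an item is 'Group A' exactly when: first ≥ 12.
Group B: (5, 12), since first 5. Group A: (15, 6), since first 15. Group A: (13, 7), since first 13.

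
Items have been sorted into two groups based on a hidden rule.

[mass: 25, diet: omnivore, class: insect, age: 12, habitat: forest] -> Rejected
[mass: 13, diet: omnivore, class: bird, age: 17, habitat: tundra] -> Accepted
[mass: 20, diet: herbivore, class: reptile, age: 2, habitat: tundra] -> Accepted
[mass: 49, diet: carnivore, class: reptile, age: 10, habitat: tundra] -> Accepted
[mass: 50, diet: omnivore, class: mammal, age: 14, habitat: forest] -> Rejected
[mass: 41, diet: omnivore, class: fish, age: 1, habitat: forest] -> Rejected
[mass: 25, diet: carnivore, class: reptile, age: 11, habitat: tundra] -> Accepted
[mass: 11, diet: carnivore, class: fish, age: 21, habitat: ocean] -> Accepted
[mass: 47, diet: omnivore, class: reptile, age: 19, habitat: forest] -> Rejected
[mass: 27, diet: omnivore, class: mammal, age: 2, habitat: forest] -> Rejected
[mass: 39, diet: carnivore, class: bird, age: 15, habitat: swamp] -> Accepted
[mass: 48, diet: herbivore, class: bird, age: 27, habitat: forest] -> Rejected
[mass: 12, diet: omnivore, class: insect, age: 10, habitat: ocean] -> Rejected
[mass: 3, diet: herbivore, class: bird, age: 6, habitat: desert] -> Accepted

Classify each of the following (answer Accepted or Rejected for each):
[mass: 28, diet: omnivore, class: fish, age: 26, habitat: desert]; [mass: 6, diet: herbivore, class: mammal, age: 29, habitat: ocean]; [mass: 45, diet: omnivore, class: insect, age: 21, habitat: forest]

Accepted, Accepted, Rejected

One predicate separates the groups cleanly: habitat is not forest AND mass ≠ 12.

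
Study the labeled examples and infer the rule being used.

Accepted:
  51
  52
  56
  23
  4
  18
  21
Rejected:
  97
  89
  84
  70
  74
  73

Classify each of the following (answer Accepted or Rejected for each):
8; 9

The pattern is that an item is 'Accepted' exactly when: at most 56.

Accepted, Accepted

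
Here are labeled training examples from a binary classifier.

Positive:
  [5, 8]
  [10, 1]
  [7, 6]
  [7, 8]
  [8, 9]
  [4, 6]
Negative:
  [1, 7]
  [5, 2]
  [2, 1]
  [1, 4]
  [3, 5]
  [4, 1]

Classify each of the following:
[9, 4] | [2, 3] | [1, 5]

Positive, Negative, Negative

The classifier is using: sum ≥ 10.
[9, 4]: 9+4 = 13, checks out → Positive.
[2, 3]: 2+3 = 5, lacks this property → Negative.
[1, 5]: 1+5 = 6, lacks this property → Negative.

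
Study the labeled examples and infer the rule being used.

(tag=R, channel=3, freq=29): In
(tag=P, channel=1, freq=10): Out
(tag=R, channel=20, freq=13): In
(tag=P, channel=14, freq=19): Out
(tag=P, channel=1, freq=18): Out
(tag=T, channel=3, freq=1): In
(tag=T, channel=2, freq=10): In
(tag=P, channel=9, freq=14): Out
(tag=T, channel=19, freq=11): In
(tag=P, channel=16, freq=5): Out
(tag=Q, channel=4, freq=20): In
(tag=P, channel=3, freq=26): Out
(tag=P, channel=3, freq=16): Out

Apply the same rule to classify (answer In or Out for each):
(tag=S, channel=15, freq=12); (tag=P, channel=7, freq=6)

Comparing the two groups points to one rule — tag is not P.

In, Out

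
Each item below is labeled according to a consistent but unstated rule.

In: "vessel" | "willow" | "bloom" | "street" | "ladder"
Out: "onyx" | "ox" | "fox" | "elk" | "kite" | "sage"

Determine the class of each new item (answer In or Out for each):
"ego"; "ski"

A rule that fits every label: has a double letter — true of each 'In' example, false of each 'Out' one.
"ego" → no doubled letter → Out.
"ski" → no doubled letter → Out.

Out, Out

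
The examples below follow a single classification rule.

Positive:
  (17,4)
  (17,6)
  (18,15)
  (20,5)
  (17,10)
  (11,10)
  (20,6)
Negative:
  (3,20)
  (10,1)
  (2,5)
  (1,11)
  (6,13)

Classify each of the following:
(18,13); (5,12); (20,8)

One predicate separates the groups cleanly: first ≥ 11.
(18,13) → first 18 → Positive.
(5,12) → first 5 → Negative.
(20,8) → first 20 → Positive.

Positive, Negative, Positive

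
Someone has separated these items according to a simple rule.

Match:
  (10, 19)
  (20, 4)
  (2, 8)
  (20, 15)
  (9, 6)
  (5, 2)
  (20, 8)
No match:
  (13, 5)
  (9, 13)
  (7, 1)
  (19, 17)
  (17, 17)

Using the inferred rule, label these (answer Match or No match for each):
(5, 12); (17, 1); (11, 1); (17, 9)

Match, No match, No match, No match

All 'Match' examples share one property — product is even — and every 'No match' example lacks it.
(5, 12): Match (5·12 = 60). (17, 1): No match (17·1 = 17). (11, 1): No match (11·1 = 11). (17, 9): No match (17·9 = 153).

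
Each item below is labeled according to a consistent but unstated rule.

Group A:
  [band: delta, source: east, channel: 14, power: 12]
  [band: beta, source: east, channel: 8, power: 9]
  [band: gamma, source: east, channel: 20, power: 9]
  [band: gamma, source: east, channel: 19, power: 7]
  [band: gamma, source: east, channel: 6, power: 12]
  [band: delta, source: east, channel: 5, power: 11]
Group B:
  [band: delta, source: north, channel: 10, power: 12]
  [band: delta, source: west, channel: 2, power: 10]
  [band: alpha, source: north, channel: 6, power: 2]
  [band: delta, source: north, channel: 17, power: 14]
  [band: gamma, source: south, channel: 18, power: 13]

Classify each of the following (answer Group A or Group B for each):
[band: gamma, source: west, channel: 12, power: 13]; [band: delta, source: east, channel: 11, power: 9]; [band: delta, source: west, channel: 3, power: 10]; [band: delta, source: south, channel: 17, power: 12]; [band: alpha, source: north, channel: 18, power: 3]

Group B, Group A, Group B, Group B, Group B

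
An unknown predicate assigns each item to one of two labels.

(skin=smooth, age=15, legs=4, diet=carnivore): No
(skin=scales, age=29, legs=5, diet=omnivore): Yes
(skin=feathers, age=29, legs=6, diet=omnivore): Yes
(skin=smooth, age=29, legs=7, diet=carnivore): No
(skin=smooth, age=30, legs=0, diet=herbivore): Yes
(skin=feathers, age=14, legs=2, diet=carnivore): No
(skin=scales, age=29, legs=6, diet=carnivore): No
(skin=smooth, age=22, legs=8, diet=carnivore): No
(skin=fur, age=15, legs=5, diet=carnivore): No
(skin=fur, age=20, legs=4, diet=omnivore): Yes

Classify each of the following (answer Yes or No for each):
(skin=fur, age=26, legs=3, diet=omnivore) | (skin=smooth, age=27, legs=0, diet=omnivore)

Yes, Yes

The classifier is using: diet is not carnivore.
Yes: (skin=fur, age=26, legs=3, diet=omnivore), since diet is omnivore.
Yes: (skin=smooth, age=27, legs=0, diet=omnivore), since diet is omnivore.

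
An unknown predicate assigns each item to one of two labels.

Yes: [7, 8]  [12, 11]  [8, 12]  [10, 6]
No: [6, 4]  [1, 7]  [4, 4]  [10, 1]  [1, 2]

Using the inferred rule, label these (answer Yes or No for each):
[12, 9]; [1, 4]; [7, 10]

Yes, No, Yes

One predicate separates the groups cleanly: sum ≥ 15.
[12, 9]: Yes (12+9 = 21). [1, 4]: No (1+4 = 5). [7, 10]: Yes (7+10 = 17).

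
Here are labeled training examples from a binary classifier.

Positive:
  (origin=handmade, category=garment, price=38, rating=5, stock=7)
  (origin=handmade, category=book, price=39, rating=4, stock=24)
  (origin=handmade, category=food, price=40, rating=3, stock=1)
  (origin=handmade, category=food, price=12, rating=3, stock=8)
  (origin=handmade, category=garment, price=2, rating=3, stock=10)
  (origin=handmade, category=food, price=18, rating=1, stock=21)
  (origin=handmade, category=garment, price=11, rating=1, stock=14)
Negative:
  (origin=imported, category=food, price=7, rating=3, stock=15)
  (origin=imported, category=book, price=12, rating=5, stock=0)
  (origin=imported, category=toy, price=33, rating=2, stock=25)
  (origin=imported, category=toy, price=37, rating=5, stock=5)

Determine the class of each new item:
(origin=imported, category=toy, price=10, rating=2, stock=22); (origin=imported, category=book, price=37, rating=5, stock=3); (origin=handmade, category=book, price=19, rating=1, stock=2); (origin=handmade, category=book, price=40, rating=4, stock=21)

One predicate separates the groups cleanly: origin is handmade.
(origin=imported, category=toy, price=10, rating=2, stock=22): origin is imported, fails this test → Negative. (origin=imported, category=book, price=37, rating=5, stock=3): origin is imported, fails this test → Negative. (origin=handmade, category=book, price=19, rating=1, stock=2): origin is handmade, meets the rule → Positive. (origin=handmade, category=book, price=40, rating=4, stock=21): origin is handmade, meets the rule → Positive.

Negative, Negative, Positive, Positive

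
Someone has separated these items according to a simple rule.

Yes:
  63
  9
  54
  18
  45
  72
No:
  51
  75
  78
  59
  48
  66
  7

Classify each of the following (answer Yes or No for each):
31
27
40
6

Comparing the two groups points to one rule — multiple of 9.
31: 31 = 9·3 + 4 — fails the rule, so No.
27: 27 = 9·3 — qualifies, so Yes.
40: 40 = 9·4 + 4 — fails the rule, so No.
6: 6 = 9·0 + 6 — fails the rule, so No.

No, Yes, No, No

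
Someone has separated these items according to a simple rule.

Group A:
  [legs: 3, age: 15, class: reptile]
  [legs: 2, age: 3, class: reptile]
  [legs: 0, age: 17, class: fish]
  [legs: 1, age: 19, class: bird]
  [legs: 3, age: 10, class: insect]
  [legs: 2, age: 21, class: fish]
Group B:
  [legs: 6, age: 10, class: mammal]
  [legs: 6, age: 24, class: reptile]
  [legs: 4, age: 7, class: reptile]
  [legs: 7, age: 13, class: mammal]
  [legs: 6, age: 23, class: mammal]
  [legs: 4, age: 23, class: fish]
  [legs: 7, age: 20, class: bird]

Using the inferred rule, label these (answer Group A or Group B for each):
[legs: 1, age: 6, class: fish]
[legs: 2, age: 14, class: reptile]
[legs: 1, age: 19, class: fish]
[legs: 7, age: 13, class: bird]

Group A, Group A, Group A, Group B

All 'Group A' examples share one property — legs ≤ 3 — and every 'Group B' example lacks it.
[legs: 1, age: 6, class: fish] — legs = 1, hence Group A. [legs: 2, age: 14, class: reptile] — legs = 2, hence Group A. [legs: 1, age: 19, class: fish] — legs = 1, hence Group A. [legs: 7, age: 13, class: bird] — legs = 7, hence Group B.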